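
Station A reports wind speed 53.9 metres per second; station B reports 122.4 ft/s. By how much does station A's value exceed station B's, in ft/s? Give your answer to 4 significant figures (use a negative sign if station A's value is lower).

54.44 ft/s

station A: 53.9 m/s = 176.8373 ft/s.
Difference: 176.8373 − 122.4000 = 54.44 ft/s.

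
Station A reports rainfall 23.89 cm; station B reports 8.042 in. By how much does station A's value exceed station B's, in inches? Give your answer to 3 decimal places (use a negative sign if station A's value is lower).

station A: 23.89 cm = 9.40551 in.
Difference: 9.40551 − 8.04200 = 1.364 in.

1.364 in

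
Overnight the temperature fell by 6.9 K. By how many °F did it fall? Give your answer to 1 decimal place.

12.4 °F

Converting a difference, only the 9/5 scale factor applies: Δ°F = 6.9 × 1.8 = 12.4 °F.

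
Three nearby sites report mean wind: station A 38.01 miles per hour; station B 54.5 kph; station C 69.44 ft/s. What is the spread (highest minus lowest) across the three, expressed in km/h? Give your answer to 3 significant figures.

21.7 km/h

station A: 38.01 mph = 61.171 km/h.
station C: 69.44 ft/s = 76.195 km/h.
Spread: 76.195 − 54.500 = 21.7 km/h.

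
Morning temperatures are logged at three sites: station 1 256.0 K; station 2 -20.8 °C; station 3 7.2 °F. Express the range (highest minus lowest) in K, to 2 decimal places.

7.02 K

station 1: 256.0 K = -17.150 °C.
station 3: 7.2 °F = -13.778 °C.
Spread: (-13.778) − (-20.800) = 7.022 °C.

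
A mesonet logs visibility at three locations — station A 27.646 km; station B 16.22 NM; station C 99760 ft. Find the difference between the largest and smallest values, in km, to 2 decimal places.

station B: 16.22 nmi = 30.0394 km.
station C: 99760 ft = 30.4068 km.
Spread: 30.4068 − 27.6460 = 2.76 km.

2.76 km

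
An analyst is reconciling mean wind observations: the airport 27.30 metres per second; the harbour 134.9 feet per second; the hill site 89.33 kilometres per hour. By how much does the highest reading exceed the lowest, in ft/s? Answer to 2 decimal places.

the airport: 27.30 m/s = 89.5669 ft/s.
the hill site: 89.33 km/h = 81.4104 ft/s.
Spread: 134.9000 − 81.4104 = 53.49 ft/s.

53.49 ft/s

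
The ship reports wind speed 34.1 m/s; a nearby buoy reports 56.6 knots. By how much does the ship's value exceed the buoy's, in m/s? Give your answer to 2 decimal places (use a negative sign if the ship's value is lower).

4.98 m/s

the buoy: 56.6 kt = 29.1176 m/s.
Difference: 34.1000 − 29.1176 = 4.98 m/s.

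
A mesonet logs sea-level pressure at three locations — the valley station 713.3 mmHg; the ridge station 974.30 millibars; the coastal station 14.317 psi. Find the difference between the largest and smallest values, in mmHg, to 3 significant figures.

the ridge station: 974.30 mb = 730.785 mmHg.
the coastal station: 14.317 psi = 740.403 mmHg.
Spread: 740.403 − 713.300 = 27.1 mmHg.

27.1 mmHg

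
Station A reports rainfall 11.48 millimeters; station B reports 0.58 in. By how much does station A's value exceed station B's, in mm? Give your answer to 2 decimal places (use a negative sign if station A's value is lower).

station B: 0.58 in = 14.7320 mm.
Difference: 11.4800 − 14.7320 = -3.25 mm.

-3.25 mm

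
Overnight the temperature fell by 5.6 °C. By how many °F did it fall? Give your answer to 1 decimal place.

Converting a difference, only the 9/5 scale factor applies: Δ°F = 5.6 × 1.8 = 10.1 °F.

10.1 °F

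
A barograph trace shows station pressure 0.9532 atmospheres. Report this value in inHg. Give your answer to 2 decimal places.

28.52 inHg

1 atm = 29.9213 inHg, so 0.9532 × 29.9213 = 28.52 inHg.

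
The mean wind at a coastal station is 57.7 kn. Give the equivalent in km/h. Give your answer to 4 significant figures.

1 kt = 1.852 km/h, so 57.7 × 1.852 = 106.9 km/h.

106.9 km/h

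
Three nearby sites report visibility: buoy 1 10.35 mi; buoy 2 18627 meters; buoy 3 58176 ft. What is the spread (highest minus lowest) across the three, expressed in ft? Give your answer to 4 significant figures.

6464 ft

buoy 1: 10.35 SM = 54648.00 ft.
buoy 2: 18627 m = 61112.20 ft.
Spread: 61112.20 − 54648.00 = 6464 ft.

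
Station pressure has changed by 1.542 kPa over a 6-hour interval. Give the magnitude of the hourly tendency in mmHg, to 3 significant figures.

1.542 kPa / 6 h × 7.50062 mmHg/kPa = 1.93 mmHg/h.

1.93 mmHg per hour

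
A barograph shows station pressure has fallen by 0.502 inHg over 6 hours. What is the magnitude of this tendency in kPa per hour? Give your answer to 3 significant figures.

0.283 kPa per hour

0.502 inHg / 6 h × 3.38639 kPa/inHg = 0.283 kPa/h.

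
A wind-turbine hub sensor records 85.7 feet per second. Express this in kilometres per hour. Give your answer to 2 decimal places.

94.04 km/h

1 ft/s = 1.09728 km/h, so 85.7 × 1.09728 = 94.04 km/h.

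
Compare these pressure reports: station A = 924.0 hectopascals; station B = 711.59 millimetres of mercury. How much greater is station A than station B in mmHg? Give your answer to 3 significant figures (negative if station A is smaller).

station A: 924.0 hPa = 693.057 mmHg.
Difference: 693.057 − 711.590 = -18.5 mmHg.

-18.5 mmHg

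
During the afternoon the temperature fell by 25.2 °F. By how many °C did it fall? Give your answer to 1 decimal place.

A change of 1 °C equals a change of 1.8 °F: Δ°C = 25.2 × 0.5556 = 14.0 °C.

14.0 °C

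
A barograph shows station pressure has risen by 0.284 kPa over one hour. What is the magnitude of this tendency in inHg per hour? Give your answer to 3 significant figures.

0.284 kPa / 1 h × 0.2953 inHg/kPa = 0.0839 inHg/h.

0.0839 inHg per hour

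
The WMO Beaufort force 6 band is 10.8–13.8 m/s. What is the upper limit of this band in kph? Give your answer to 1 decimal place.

49.7 km/h

10.8–13.8 m/s × 3.6 = 38.9–49.7 km/h.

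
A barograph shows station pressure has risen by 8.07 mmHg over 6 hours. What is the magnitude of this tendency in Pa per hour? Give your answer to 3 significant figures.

179 Pa per hour

8.07 mmHg / 6 h × 133.322 Pa/mmHg = 179 Pa/h.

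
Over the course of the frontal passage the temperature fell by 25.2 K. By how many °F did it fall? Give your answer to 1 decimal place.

Converting a difference, only the 9/5 scale factor applies: Δ°F = 25.2 × 1.8 = 45.4 °F.

45.4 °F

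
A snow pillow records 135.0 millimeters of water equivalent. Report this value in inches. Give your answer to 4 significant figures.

5.315 in

1 mm = 0.0393701 in, so 135.0 × 0.0393701 = 5.315 in.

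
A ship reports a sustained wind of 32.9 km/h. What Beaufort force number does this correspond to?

Beaufort force 5

32.9 km/h = 9.1 m/s, which is Beaufort 5 (fresh breeze, 8.0–10.7 m/s).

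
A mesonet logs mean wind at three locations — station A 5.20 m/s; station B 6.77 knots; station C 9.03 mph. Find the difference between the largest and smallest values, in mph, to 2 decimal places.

station A: 5.20 m/s = 11.6321 mph.
station B: 6.77 kt = 7.7908 mph.
Spread: 11.6321 − 7.7908 = 3.84 mph.

3.84 mph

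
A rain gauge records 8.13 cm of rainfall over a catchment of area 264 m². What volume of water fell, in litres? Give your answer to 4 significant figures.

Depth: 8.13 cm × 10 = 81.3 mm.
1 mm over 1 m² is 1 L, so volume = 81.3 × 264 = 21463.2 L ≈ 21460 L.

21460 litres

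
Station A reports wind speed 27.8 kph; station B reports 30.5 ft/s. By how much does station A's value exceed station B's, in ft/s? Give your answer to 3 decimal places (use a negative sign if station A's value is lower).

-5.165 ft/s

station A: 27.8 km/h = 25.33537 ft/s.
Difference: 25.33537 − 30.50000 = -5.165 ft/s.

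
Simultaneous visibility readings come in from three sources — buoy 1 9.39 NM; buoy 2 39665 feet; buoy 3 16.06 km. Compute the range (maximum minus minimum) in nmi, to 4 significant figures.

2.862 nmi

buoy 2: 39665 ft = 6.52802 nmi.
buoy 3: 16.06 km = 8.67171 nmi.
Spread: 9.39000 − 6.52802 = 2.862 nmi.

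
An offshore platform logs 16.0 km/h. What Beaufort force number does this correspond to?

Beaufort force 3

16.0 km/h = 4.4 m/s, which is Beaufort 3 (gentle breeze, 3.4–5.4 m/s).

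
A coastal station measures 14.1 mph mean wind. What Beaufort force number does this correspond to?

14.1 mph = 6.3 m/s, which is Beaufort 4 (moderate breeze, 5.5–7.9 m/s).

Beaufort force 4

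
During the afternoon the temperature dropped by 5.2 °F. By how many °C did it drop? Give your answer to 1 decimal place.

Converting a difference, only the 9/5 scale factor applies: Δ°C = 5.2 × 0.5556 = 2.9 °C.

2.9 °C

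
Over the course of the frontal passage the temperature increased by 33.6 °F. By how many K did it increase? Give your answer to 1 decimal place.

18.7 K

A change of 1 °C equals a change of 1.8 °F: ΔK = 33.6 × 0.5556 = 18.7 K.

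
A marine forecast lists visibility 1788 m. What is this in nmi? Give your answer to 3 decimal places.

1 m = 0.000539957 nmi, so 1788 × 0.000539957 = 0.965 nmi.

0.965 nmi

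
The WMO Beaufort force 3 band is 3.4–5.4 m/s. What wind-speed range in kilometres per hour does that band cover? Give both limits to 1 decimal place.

12.2 to 19.4 km/h

3.4–5.4 m/s × 3.6 = 12.2–19.4 km/h.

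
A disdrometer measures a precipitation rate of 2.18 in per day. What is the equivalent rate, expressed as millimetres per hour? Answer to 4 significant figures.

2.18 in/day × 25.4 mm/in × 0.0416667 day/hour = 2.307 mm/hour.

2.307 mm/hour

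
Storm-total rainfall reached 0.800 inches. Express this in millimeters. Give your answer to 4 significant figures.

20.32 mm

1 in = 25.4 mm, so 0.800 × 25.4 = 20.32 mm.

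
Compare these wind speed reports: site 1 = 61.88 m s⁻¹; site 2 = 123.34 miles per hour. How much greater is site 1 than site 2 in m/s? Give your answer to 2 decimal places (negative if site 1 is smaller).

site 2: 123.34 mph = 55.1379 m/s.
Difference: 61.8800 − 55.1379 = 6.74 m/s.

6.74 m/s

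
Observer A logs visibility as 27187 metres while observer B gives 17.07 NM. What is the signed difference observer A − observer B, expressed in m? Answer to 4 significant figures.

observer B: 17.07 nmi = 31613.64 m.
Difference: 27187.00 − 31613.64 = -4427 m.

-4427 m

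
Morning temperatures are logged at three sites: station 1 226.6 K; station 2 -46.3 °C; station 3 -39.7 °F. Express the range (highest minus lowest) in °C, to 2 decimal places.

station 1: 226.6 K = -46.550 °C.
station 3: -39.7 °F = -39.833 °C.
Spread: (-39.833) − (-46.550) = 6.717 °C.

6.72 °C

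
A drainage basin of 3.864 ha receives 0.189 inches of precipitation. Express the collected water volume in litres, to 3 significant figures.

Depth: 0.189 in × 25.4 = 4.8006 mm.
Area: 3.864 ha = 38640 m².
1 mm over 1 m² is 1 L, so volume = 4.8006 × 38640 = 185495.18 L ≈ 185000 L.

185000 litres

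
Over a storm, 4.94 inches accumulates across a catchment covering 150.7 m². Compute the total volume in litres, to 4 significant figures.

Depth: 4.94 in × 25.4 = 125.476 mm.
1 mm over 1 m² is 1 L, so volume = 125.476 × 150.7 = 18909.233 L ≈ 18910 L.

18910 litres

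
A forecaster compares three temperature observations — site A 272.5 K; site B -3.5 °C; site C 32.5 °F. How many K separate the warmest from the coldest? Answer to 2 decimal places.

3.78 K

site A: 272.5 K = -0.650 °C.
site C: 32.5 °F = 0.278 °C.
Spread: 0.278 − (-3.500) = 3.778 °C.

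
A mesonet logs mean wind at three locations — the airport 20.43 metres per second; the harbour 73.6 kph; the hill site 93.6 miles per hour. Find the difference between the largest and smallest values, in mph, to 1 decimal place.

47.9 mph

the airport: 20.43 m/s = 45.701 mph.
the harbour: 73.6 km/h = 45.733 mph.
Spread: 93.600 − 45.701 = 47.9 mph.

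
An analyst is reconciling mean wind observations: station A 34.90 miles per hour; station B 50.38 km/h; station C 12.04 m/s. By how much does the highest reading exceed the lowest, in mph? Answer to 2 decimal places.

station B: 50.38 km/h = 31.3047 mph.
station C: 12.04 m/s = 26.9327 mph.
Spread: 34.9000 − 26.9327 = 7.97 mph.

7.97 mph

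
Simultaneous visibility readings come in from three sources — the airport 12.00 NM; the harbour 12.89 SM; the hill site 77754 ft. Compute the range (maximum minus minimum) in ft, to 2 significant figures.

the airport: 12.00 nmi = 72913.39 ft.
the harbour: 12.89 SM = 68059.20 ft.
Spread: 77754.00 − 68059.20 = 9700 ft.

9700 ft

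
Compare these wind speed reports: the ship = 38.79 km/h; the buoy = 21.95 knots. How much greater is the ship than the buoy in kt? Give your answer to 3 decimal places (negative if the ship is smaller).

the ship: 38.79 km/h = 20.94492 kt.
Difference: 20.94492 − 21.95000 = -1.005 kt.

-1.005 kt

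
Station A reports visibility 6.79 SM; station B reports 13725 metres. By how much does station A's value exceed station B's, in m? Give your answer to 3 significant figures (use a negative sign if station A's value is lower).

station A: 6.79 SM = 10927.45 m.
Difference: 10927.45 − 13725.00 = -2800 m.

-2800 m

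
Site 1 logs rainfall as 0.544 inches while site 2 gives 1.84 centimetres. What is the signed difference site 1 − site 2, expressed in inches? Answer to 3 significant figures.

site 2: 1.84 cm = 0.72441 in.
Difference: 0.54400 − 0.72441 = -0.180 in.

-0.180 in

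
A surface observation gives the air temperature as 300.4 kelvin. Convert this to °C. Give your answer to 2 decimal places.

°C = 300.4 − 273.15 = 27.25 °C.

27.25 °C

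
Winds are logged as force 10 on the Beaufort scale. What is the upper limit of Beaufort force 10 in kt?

Beaufort 10 (storm) spans 48–55 knots.

55 kt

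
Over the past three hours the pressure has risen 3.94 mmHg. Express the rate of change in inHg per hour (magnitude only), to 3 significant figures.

3.94 mmHg / 3 h × 0.0393701 inHg/mmHg = 0.0517 inHg/h.

0.0517 inHg per hour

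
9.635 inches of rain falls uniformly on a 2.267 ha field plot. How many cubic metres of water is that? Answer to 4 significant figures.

Depth: 9.635 in × 25.4 = 244.729 mm.
Area: 2.267 ha = 22670 m².
1 mm over 1 m² is 1 L, so volume = 244.729 × 22670 = 5548006.4 L = 5548 m³.

5548 cubic metres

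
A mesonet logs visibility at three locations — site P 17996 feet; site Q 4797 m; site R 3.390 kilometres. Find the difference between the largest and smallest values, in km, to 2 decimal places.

site P: 17996 ft = 5.4852 km.
site Q: 4797 m = 4.7970 km.
Spread: 5.4852 − 3.3900 = 2.10 km.

2.10 km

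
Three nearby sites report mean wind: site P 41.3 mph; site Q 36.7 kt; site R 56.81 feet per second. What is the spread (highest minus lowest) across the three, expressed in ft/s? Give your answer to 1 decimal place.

site P: 41.3 mph = 60.573 ft/s.
site Q: 36.7 kt = 61.943 ft/s.
Spread: 61.943 − 56.810 = 5.1 ft/s.

5.1 ft/s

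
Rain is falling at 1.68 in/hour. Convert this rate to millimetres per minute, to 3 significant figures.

1.68 in/hour × 25.4 mm/in × 0.0166667 hour/minute = 0.711 mm/minute.

0.711 mm/minute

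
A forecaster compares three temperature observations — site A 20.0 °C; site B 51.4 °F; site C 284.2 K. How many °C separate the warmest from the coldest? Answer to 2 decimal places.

site B: 51.4 °F = 10.778 °C.
site C: 284.2 K = 11.050 °C.
Spread: 20.000 − 10.778 = 9.222 °C.

9.22 °C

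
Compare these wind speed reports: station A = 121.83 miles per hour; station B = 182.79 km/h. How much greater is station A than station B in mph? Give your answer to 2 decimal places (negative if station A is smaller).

8.25 mph

station B: 182.79 km/h = 113.5804 mph.
Difference: 121.8300 − 113.5804 = 8.25 mph.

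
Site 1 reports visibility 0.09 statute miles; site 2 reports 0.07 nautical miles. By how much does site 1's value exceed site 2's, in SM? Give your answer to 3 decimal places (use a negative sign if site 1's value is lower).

site 2: 0.07 nmi = 0.08055 SM.
Difference: 0.09000 − 0.08055 = 0.009 SM.

0.009 SM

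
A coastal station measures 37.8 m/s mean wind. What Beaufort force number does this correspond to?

Beaufort force 12

37.8 m/s lies in the Beaufort 12 band (hurricane force, ≥32.7 m/s).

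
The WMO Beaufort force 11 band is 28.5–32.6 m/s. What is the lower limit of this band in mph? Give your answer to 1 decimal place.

63.8 mph

28.5–32.6 m/s × 2.237 = 63.8–72.9 mph.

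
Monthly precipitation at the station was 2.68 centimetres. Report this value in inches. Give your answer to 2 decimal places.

1 cm = 0.393701 in, so 2.68 × 0.393701 = 1.06 in.

1.06 in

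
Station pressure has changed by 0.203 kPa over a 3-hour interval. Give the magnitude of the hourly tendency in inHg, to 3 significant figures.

0.203 kPa / 3 h × 0.2953 inHg/kPa = 0.0200 inHg/h.

0.0200 inHg per hour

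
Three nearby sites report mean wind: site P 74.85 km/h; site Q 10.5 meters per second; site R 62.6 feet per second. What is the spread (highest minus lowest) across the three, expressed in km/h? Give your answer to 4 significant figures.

site Q: 10.5 m/s = 37.8000 km/h.
site R: 62.6 ft/s = 68.6897 km/h.
Spread: 74.8500 − 37.8000 = 37.05 km/h.

37.05 km/h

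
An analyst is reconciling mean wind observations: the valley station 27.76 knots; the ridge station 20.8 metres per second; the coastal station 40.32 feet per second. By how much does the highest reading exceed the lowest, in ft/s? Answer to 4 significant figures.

the valley station: 27.76 kt = 46.8536 ft/s.
the ridge station: 20.8 m/s = 68.2415 ft/s.
Spread: 68.2415 − 40.3200 = 27.92 ft/s.

27.92 ft/s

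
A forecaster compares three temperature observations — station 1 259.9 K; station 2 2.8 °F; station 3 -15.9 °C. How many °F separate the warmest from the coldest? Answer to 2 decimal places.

5.35 °F

station 1: 259.9 K = -13.250 °C.
station 2: 2.8 °F = -16.222 °C.
Spread: (-13.250) − (-16.222) = 2.972 °C = 5.35 °F.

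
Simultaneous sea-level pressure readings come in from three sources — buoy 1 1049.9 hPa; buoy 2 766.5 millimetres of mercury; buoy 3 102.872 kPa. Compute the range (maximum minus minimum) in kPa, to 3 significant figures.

2.80 kPa

buoy 1: 1049.9 hPa = 104.9900 kPa.
buoy 2: 766.5 mmHg = 102.1916 kPa.
Spread: 104.9900 − 102.1916 = 2.80 kPa.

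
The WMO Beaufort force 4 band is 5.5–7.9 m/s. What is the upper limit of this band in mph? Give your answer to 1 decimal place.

5.5–7.9 m/s × 2.237 = 12.3–17.7 mph.

17.7 mph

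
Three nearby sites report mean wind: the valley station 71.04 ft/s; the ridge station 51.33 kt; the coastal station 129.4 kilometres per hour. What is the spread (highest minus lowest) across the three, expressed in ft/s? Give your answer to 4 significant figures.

46.89 ft/s

the ridge station: 51.33 kt = 86.6353 ft/s.
the coastal station: 129.4 km/h = 117.9280 ft/s.
Spread: 117.9280 − 71.0400 = 46.89 ft/s.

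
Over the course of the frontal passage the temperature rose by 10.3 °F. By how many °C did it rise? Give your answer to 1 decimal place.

5.7 °C

For a temperature change the 32° offset cancels: Δ°C = 10.3 × 0.5556 = 5.7 °C.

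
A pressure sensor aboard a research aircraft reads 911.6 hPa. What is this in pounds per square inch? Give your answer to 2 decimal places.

1 hPa = 0.0145038 psi, so 911.6 × 0.0145038 = 13.22 psi.

13.22 psi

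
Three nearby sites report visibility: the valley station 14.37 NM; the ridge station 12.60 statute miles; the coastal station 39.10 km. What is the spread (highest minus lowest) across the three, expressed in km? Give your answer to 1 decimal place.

the valley station: 14.37 nmi = 26.613 km.
the ridge station: 12.60 SM = 20.278 km.
Spread: 39.100 − 20.278 = 18.8 km.

18.8 km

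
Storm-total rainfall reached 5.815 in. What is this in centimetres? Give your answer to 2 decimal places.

1 in = 2.54 cm, so 5.815 × 2.54 = 14.77 cm.

14.77 cm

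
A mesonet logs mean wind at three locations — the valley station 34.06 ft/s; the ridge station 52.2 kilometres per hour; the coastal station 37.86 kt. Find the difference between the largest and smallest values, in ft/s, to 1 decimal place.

29.8 ft/s

the ridge station: 52.2 km/h = 47.572 ft/s.
the coastal station: 37.86 kt = 63.900 ft/s.
Spread: 63.900 − 34.060 = 29.8 ft/s.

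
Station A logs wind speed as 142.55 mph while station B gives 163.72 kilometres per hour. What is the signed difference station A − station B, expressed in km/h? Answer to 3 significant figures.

65.7 km/h

station A: 142.55 mph = 229.412 km/h.
Difference: 229.412 − 163.720 = 65.7 km/h.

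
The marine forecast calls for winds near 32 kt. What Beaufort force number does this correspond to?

Beaufort force 7

32 kt lies in the Beaufort 7 band (near gale, 28–33 kt).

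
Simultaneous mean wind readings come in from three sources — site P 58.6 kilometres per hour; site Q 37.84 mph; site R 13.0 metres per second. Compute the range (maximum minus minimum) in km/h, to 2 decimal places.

site Q: 37.84 mph = 60.8976 km/h.
site R: 13.0 m/s = 46.8000 km/h.
Spread: 60.8976 − 46.8000 = 14.10 km/h.

14.10 km/h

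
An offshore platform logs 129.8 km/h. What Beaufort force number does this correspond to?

Beaufort force 12

129.8 km/h = 36.1 m/s, which is Beaufort 12 (hurricane force, ≥32.7 m/s).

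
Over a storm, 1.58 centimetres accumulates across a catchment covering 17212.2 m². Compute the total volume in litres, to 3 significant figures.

272000 litres

Depth: 1.58 cm × 10 = 15.8 mm.
1 mm over 1 m² is 1 L, so volume = 15.8 × 17212.2 = 271952.76 L ≈ 272000 L.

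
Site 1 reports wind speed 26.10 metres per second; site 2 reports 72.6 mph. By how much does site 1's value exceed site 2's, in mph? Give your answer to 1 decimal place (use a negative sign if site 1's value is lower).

-14.2 mph

site 1: 26.10 m/s = 58.384 mph.
Difference: 58.384 − 72.600 = -14.2 mph.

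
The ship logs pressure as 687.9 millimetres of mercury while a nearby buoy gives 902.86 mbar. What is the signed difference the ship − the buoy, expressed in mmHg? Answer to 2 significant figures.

the buoy: 902.86 mb = 677.20 mmHg.
Difference: 687.90 − 677.20 = 11 mmHg.

11 mmHg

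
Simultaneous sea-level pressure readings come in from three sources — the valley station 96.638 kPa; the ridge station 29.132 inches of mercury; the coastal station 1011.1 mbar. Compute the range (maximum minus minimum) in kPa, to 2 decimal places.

4.47 kPa

the ridge station: 29.132 inHg = 98.6523 kPa.
the coastal station: 1011.1 mb = 101.1100 kPa.
Spread: 101.1100 − 96.6380 = 4.47 kPa.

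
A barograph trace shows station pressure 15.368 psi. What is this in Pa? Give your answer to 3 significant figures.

1 psi = 6894.76 Pa, so 15.368 × 6894.76 = 106000 Pa.

106000 Pa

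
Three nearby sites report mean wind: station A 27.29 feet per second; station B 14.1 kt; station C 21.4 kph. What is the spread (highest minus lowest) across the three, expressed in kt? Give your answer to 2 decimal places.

station A: 27.29 ft/s = 16.1689 kt.
station C: 21.4 km/h = 11.5551 kt.
Spread: 16.1689 − 11.5551 = 4.61 kt.

4.61 kt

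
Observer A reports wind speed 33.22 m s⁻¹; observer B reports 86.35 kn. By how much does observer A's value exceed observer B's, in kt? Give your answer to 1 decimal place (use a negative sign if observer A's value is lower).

-21.8 kt

observer A: 33.22 m/s = 64.575 kt.
Difference: 64.575 − 86.350 = -21.8 kt.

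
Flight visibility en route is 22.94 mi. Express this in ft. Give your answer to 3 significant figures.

1 SM = 5280 ft, so 22.94 × 5280 = 121000 ft.

121000 ft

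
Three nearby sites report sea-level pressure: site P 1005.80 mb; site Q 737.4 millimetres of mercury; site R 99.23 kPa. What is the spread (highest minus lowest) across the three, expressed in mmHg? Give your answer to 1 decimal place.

site P: 1005.80 mb = 754.412 mmHg.
site R: 99.23 kPa = 744.286 mmHg.
Spread: 754.412 − 737.400 = 17.0 mmHg.

17.0 mmHg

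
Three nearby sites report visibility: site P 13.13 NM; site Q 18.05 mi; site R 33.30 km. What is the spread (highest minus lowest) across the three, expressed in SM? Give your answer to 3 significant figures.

site P: 13.13 nmi = 15.1097 SM.
site R: 33.30 km = 20.6917 SM.
Spread: 20.6917 − 15.1097 = 5.58 SM.

5.58 SM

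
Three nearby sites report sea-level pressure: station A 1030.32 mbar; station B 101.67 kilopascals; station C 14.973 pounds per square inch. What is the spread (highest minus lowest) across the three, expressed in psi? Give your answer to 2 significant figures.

0.23 psi

station A: 1030.32 mb = 14.9435 psi.
station B: 101.67 kPa = 14.7460 psi.
Spread: 14.9730 − 14.7460 = 0.23 psi.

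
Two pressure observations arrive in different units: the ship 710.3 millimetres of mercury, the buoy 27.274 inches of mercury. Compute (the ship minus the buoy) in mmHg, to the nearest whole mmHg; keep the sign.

the buoy: 27.274 inHg = 692.76 mmHg.
Difference: 710.30 − 692.76 = 18 mmHg.

18 mmHg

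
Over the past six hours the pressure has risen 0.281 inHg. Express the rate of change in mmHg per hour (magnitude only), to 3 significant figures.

0.281 inHg / 6 h × 25.4 mmHg/inHg = 1.19 mmHg/h.

1.19 mmHg per hour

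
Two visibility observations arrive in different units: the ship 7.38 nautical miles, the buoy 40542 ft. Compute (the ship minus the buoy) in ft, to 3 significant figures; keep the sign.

the ship: 7.38 nmi = 44841.73 ft.
Difference: 44841.73 − 40542.00 = 4300 ft.

4300 ft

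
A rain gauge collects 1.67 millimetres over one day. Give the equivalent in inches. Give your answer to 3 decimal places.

0.066 in

1 mm = 0.0393701 in, so 1.67 × 0.0393701 = 0.066 in.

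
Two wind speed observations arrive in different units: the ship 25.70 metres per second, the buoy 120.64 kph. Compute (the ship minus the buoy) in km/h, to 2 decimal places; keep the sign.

the ship: 25.70 m/s = 92.5200 km/h.
Difference: 92.5200 − 120.6400 = -28.12 km/h.

-28.12 km/h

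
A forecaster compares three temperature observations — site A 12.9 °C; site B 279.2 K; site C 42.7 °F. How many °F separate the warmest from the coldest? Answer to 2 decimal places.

site B: 279.2 K = 6.050 °C.
site C: 42.7 °F = 5.944 °C.
Spread: 12.900 − 5.944 = 6.956 °C = 12.52 °F.

12.52 °F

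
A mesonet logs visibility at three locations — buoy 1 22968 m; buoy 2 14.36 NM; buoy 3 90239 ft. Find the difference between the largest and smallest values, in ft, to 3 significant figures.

14900 ft

buoy 1: 22968 m = 75354.33 ft.
buoy 2: 14.36 nmi = 87253.02 ft.
Spread: 90239.00 − 75354.33 = 14900 ft.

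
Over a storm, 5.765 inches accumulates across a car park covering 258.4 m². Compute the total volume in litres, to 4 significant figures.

37840 litres

Depth: 5.765 in × 25.4 = 146.431 mm.
1 mm over 1 m² is 1 L, so volume = 146.431 × 258.4 = 37837.77 L ≈ 37840 L.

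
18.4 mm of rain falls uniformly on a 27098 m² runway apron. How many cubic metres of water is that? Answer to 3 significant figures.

499 cubic metres

1 mm over 1 m² is 1 L, so volume = 18.4 × 27098 = 498603.2 L = 499 m³.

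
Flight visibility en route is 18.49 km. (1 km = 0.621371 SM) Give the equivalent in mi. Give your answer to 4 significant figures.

11.49 SM

1 km = 0.621371 SM, so 18.49 × 0.621371 = 11.49 SM.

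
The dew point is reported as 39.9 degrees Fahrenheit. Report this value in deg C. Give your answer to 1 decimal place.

4.4 °C

°C = (°F − 32) × 5/9 = (39.9 − 32) / 1.8 = 4.4 °C.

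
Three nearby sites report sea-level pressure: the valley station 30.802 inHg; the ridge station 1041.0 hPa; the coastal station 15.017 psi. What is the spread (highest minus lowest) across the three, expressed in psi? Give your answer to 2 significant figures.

0.11 psi

the valley station: 30.802 inHg = 15.1285 psi.
the ridge station: 1041.0 hPa = 15.0984 psi.
Spread: 15.1285 − 15.0170 = 0.11 psi.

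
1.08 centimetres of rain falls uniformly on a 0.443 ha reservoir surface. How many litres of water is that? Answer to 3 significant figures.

Depth: 1.08 cm × 10 = 10.8 mm.
Area: 0.443 ha = 4430 m².
1 mm over 1 m² is 1 L, so volume = 10.8 × 4430 = 47844 L ≈ 47800 L.

47800 litres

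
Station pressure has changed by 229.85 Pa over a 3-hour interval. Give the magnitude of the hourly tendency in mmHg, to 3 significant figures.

0.575 mmHg per hour

229.85 Pa / 3 h × 0.00750062 mmHg/Pa = 0.575 mmHg/h.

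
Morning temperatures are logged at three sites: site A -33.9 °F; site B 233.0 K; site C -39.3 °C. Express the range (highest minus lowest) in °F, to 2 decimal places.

site A: -33.9 °F = -36.611 °C.
site B: 233.0 K = -40.150 °C.
Spread: (-36.611) − (-40.150) = 3.539 °C = 6.37 °F.

6.37 °F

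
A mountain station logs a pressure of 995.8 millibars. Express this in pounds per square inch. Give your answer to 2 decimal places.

14.44 psi

1 mb = 0.0145038 psi, so 995.8 × 0.0145038 = 14.44 psi.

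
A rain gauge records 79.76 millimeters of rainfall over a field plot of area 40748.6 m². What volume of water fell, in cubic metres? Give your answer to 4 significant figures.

3250 cubic metres

1 mm over 1 m² is 1 L, so volume = 79.76 × 40748.6 = 3250108.3 L = 3250 m³.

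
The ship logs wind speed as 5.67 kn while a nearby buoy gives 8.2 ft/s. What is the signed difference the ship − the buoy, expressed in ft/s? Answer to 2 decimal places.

1.37 ft/s

the ship: 5.67 kt = 9.5699 ft/s.
Difference: 9.5699 − 8.2000 = 1.37 ft/s.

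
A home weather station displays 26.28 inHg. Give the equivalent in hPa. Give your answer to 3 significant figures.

1 inHg = 33.8639 hPa, so 26.28 × 33.8639 = 890 hPa.

890 hPa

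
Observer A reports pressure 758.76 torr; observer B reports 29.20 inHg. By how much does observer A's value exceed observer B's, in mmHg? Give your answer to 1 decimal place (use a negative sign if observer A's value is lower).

17.1 mmHg

observer B: 29.20 inHg = 741.680 mmHg.
Difference: 758.760 − 741.680 = 17.1 mmHg.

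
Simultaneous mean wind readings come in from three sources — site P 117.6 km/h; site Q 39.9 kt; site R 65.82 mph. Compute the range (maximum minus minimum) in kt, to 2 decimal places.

site P: 117.6 km/h = 63.4989 kt.
site R: 65.82 mph = 57.1960 kt.
Spread: 63.4989 − 39.9000 = 23.60 kt.

23.60 kt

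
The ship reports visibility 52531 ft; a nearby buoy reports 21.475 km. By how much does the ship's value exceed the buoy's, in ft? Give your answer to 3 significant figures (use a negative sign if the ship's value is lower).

the buoy: 21.475 km = 70456.04 ft.
Difference: 52531.00 − 70456.04 = -17900 ft.

-17900 ft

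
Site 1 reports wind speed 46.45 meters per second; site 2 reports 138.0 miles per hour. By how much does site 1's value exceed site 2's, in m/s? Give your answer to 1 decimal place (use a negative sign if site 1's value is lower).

site 2: 138.0 mph = 61.692 m/s.
Difference: 46.450 − 61.692 = -15.2 m/s.

-15.2 m/s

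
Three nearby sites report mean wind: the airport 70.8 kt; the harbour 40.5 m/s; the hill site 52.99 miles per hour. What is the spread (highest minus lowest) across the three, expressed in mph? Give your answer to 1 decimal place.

the airport: 70.8 kt = 81.475 mph.
the harbour: 40.5 m/s = 90.596 mph.
Spread: 90.596 − 52.990 = 37.6 mph.

37.6 mph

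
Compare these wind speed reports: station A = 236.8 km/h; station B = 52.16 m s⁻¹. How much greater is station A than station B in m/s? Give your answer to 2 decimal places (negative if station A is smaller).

13.62 m/s

station A: 236.8 km/h = 65.7778 m/s.
Difference: 65.7778 − 52.1600 = 13.62 m/s.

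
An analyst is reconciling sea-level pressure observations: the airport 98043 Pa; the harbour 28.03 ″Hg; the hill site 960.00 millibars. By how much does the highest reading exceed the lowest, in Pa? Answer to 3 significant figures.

3120 Pa

the harbour: 28.03 inHg = 94920.48 Pa.
the hill site: 960.00 mb = 96000.00 Pa.
Spread: 98043.00 − 94920.48 = 3120 Pa.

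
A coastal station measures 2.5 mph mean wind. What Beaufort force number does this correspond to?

2.5 mph = 1.1 m/s, which is Beaufort 1 (light air, 0.3–1.5 m/s).

Beaufort force 1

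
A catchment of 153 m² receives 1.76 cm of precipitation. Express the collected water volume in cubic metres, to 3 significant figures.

2.69 cubic metres

Depth: 1.76 cm × 10 = 17.6 mm.
1 mm over 1 m² is 1 L, so volume = 17.6 × 153 = 2692.8 L = 2.69 m³.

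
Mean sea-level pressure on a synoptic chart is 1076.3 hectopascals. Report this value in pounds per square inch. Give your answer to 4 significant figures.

15.61 psi

1 hPa = 0.0145038 psi, so 1076.3 × 0.0145038 = 15.61 psi.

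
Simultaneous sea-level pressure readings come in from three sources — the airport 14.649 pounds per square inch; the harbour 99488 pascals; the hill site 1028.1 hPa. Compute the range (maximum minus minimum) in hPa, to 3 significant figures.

33.2 hPa

the airport: 14.649 psi = 1010.013 hPa.
the harbour: 99488 Pa = 994.880 hPa.
Spread: 1028.100 − 994.880 = 33.2 hPa.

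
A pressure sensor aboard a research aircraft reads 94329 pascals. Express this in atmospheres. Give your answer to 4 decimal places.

1 Pa = 9.86923e-06 atm, so 94329 × 9.86923e-06 = 0.9310 atm.

0.9310 atm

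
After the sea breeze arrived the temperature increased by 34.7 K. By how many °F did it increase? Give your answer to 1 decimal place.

Converting a difference, only the 9/5 scale factor applies: Δ°F = 34.7 × 1.8 = 62.5 °F.

62.5 °F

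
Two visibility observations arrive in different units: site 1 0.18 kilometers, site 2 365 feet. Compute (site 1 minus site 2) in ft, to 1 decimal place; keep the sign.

site 1: 0.18 km = 590.551 ft.
Difference: 590.551 − 365.000 = 225.6 ft.

225.6 ft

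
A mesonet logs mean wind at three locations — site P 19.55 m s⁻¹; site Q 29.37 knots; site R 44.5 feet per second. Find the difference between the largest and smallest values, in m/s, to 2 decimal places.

site Q: 29.37 kt = 15.1092 m/s.
site R: 44.5 ft/s = 13.5636 m/s.
Spread: 19.5500 − 13.5636 = 5.99 m/s.

5.99 m/s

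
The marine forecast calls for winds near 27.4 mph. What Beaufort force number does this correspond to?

Beaufort force 6

27.4 mph = 12.2 m/s, which is Beaufort 6 (strong breeze, 10.8–13.8 m/s).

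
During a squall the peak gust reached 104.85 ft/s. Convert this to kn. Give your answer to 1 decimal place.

62.1 kt

1 ft/s = 0.592484 kt, so 104.85 × 0.592484 = 62.1 kt.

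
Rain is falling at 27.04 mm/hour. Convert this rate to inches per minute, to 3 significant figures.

0.0177 in/minute

27.04 mm/hour × 0.0393701 in/mm × 0.0166667 hour/minute = 0.0177 in/minute.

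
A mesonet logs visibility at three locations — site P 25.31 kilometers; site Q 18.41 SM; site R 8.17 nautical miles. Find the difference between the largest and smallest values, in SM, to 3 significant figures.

9.01 SM

site P: 25.31 km = 15.7269 SM.
site R: 8.17 nmi = 9.4019 SM.
Spread: 18.4100 − 9.4019 = 9.01 SM.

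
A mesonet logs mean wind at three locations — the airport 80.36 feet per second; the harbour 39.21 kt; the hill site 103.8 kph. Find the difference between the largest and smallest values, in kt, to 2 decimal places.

the airport: 80.36 ft/s = 47.6120 kt.
the hill site: 103.8 km/h = 56.0475 kt.
Spread: 56.0475 − 39.2100 = 16.84 kt.

16.84 kt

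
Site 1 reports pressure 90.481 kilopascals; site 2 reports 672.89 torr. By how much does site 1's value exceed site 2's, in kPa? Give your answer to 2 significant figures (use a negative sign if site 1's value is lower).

site 2: 672.89 mmHg = 89.7113 kPa.
Difference: 90.4810 − 89.7113 = 0.77 kPa.

0.77 kPa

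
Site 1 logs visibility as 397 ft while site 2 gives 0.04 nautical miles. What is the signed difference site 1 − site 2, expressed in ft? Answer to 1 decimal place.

site 2: 0.04 nmi = 243.045 ft.
Difference: 397.000 − 243.045 = 154.0 ft.

154.0 ft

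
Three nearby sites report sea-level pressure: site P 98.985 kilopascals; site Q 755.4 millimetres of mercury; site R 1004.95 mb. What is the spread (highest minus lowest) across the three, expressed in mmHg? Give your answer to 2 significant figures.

site P: 98.985 kPa = 742.45 mmHg.
site R: 1004.95 mb = 753.77 mmHg.
Spread: 755.40 − 742.45 = 13 mmHg.

13 mmHg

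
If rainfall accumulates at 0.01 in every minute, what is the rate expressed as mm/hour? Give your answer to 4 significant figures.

15.24 mm/hour

0.01 in/minute × 25.4 mm/in × 60 minute/hour = 15.24 mm/hour.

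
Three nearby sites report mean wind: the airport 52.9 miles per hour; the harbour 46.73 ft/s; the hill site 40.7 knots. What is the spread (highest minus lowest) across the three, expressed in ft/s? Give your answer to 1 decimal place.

the airport: 52.9 mph = 77.587 ft/s.
the hill site: 40.7 kt = 68.694 ft/s.
Spread: 77.587 − 46.730 = 30.9 ft/s.

30.9 ft/s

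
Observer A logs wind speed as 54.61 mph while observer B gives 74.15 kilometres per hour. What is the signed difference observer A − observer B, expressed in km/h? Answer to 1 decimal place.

13.7 km/h

observer A: 54.61 mph = 87.886 km/h.
Difference: 87.886 − 74.150 = 13.7 km/h.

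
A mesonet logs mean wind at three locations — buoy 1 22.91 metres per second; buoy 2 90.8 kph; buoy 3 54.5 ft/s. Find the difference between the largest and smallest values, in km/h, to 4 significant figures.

buoy 1: 22.91 m/s = 82.4760 km/h.
buoy 3: 54.5 ft/s = 59.8018 km/h.
Spread: 90.8000 − 59.8018 = 31.00 km/h.

31.00 km/h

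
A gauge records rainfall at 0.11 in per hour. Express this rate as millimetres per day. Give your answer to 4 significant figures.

67.06 mm/day

0.11 in/hour × 25.4 mm/in × 24 hour/day = 67.06 mm/day.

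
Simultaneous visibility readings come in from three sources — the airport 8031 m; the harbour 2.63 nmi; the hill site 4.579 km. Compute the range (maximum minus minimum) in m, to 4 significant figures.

3452 m

the harbour: 2.63 nmi = 4870.76 m.
the hill site: 4.579 km = 4579.00 m.
Spread: 8031.00 − 4579.00 = 3452 m.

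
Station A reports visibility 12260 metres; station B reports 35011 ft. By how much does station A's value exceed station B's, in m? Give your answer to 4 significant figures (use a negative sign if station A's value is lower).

1589 m

station B: 35011 ft = 10671.35 m.
Difference: 12260.00 − 10671.35 = 1589 m.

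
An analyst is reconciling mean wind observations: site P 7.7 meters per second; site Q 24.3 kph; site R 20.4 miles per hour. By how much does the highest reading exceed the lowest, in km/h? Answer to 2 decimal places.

8.53 km/h

site P: 7.7 m/s = 27.7200 km/h.
site R: 20.4 mph = 32.8306 km/h.
Spread: 32.8306 − 24.3000 = 8.53 km/h.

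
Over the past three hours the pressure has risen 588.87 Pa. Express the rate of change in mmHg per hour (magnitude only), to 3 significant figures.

588.87 Pa / 3 h × 0.00750062 mmHg/Pa = 1.47 mmHg/h.

1.47 mmHg per hour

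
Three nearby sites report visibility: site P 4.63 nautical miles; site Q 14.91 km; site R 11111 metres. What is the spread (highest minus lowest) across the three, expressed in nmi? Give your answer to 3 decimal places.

site Q: 14.91 km = 8.05076 nmi.
site R: 11111 m = 5.99946 nmi.
Spread: 8.05076 − 4.63000 = 3.421 nmi.

3.421 nmi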